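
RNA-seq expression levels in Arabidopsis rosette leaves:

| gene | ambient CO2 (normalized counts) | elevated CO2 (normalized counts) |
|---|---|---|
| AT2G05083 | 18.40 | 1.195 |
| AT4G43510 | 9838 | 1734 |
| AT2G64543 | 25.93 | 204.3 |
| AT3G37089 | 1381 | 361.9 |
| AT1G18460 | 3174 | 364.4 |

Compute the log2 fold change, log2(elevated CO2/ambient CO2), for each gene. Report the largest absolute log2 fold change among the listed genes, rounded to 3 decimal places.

3.945

log2(1.195/18.40) = -3.945  (AT2G05083)
log2(1734/9838) = -2.504  (AT4G43510)
log2(204.3/25.93) = 2.978  (AT2G64543)
log2(361.9/1381) = -1.932  (AT3G37089)
log2(364.4/3174) = -3.123  (AT1G18460)
The largest magnitude belongs to AT2G05083.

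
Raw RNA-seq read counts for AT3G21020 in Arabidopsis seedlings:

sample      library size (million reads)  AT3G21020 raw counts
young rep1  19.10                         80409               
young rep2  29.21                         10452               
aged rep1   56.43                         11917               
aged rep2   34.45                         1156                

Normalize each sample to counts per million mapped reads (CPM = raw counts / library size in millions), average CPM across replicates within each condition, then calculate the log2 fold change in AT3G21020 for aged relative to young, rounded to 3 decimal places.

CPM(young rep1) = 80409 / 19.10 = 4209.8953
CPM(young rep2) = 10452 / 29.21 = 357.8227
CPM(aged rep1) = 11917 / 56.43 = 211.1820
CPM(aged rep2) = 1156 / 34.45 = 33.5559
mean CPM(young) = 2283.8590; mean CPM(aged) = 122.3689
Fold change = 122.3689 / 2283.8590 = 0.05358
log2(0.05358) = -4.2222

-4.222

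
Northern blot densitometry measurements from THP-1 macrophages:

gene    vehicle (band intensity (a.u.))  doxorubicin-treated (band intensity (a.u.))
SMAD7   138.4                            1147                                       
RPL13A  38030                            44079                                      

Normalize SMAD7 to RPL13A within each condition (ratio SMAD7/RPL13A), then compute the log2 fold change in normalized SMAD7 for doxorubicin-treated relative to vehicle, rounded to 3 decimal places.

SMAD7/RPL13A (vehicle) = 138.4 / 38030 = 0.0036392
SMAD7/RPL13A (doxorubicin-treated) = 1147 / 44079 = 0.026021
Fold change = 0.026021 / 0.0036392 = 7.1503
log2(7.1503) = 2.8380

2.838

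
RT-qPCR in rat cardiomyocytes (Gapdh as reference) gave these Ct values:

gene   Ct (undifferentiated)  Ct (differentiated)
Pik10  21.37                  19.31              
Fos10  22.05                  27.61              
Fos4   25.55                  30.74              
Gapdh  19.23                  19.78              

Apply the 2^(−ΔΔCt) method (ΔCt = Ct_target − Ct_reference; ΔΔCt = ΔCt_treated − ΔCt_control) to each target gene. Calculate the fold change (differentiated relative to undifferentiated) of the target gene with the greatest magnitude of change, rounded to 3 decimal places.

Pik10: ΔΔCt = (19.31−19.78) − (21.37−19.23) = -0.47 − 2.14 = -2.61; fold change = 2^2.61 = 6.105
Fos10: ΔΔCt = (27.61−19.78) − (22.05−19.23) = 7.83 − 2.82 = 5.01; fold change = 2^-5.01 = 0.031
Fos4: ΔΔCt = (30.74−19.78) − (25.55−19.23) = 10.96 − 6.32 = 4.64; fold change = 2^-4.64 = 0.040
Fos10 has the largest |ΔΔCt| = 5.01.

0.031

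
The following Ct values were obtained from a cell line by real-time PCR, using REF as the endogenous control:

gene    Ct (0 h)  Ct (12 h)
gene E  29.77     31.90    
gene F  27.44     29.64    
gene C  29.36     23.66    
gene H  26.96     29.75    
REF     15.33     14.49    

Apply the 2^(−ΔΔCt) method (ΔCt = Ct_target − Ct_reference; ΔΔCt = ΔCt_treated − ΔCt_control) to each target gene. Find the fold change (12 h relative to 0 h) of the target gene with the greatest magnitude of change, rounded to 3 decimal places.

gene E: ΔΔCt = (31.90−14.49) − (29.77−15.33) = 17.41 − 14.44 = 2.97; fold change = 2^-2.97 = 0.128
gene F: ΔΔCt = (29.64−14.49) − (27.44−15.33) = 15.15 − 12.11 = 3.04; fold change = 2^-3.04 = 0.122
gene C: ΔΔCt = (23.66−14.49) − (29.36−15.33) = 9.17 − 14.03 = -4.86; fold change = 2^4.86 = 29.041
gene H: ΔΔCt = (29.75−14.49) − (26.96−15.33) = 15.26 − 11.63 = 3.63; fold change = 2^-3.63 = 0.081
gene C has the largest |ΔΔCt| = 4.86.

29.041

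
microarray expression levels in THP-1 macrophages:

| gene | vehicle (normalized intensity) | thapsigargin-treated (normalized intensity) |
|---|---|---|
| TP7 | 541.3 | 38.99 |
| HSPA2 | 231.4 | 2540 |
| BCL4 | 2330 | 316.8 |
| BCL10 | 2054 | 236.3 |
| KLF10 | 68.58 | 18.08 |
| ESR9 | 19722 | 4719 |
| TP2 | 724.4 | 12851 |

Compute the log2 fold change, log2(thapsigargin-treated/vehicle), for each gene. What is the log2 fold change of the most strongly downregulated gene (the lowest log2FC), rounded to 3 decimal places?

-3.795

log2(38.99/541.3) = -3.795  (TP7)
log2(2540/231.4) = 3.456  (HSPA2)
log2(316.8/2330) = -2.879  (BCL4)
log2(236.3/2054) = -3.120  (BCL10)
log2(18.08/68.58) = -1.923  (KLF10)
log2(4719/19722) = -2.063  (ESR9)
log2(12851/724.4) = 4.149  (TP2)
TP7 is most strongly downregulated.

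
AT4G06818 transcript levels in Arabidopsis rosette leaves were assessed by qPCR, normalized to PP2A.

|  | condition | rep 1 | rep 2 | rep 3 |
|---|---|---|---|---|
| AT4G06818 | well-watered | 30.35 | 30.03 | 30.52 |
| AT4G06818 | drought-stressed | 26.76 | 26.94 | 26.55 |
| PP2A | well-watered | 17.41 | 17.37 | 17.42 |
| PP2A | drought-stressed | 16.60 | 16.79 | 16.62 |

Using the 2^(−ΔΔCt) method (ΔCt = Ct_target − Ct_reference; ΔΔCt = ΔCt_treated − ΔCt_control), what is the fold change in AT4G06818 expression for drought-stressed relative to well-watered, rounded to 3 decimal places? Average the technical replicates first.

7.062

Mean Ct: AT4G06818 well-watered 30.300; AT4G06818 drought-stressed 26.750; PP2A well-watered 17.400; PP2A drought-stressed 16.670
ΔCt(well-watered) = 30.300 − 17.400 = 12.900
ΔCt(drought-stressed) = 26.750 − 16.670 = 10.080
ΔΔCt = 10.080 − 12.900 = -2.820
Fold change = 2^(−(-2.820)) = 2^2.820 = 7.0616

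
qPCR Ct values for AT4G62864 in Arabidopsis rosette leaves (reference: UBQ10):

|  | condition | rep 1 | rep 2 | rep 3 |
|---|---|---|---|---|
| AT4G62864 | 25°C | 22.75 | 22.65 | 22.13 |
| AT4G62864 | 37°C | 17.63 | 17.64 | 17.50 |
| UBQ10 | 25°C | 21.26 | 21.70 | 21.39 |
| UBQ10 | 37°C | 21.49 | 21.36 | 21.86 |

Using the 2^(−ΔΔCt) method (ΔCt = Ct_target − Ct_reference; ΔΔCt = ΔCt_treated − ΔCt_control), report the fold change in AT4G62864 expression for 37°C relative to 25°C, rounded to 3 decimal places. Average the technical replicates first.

Mean Ct: AT4G62864 25°C 22.510; AT4G62864 37°C 17.590; UBQ10 25°C 21.450; UBQ10 37°C 21.570
ΔCt(25°C) = 22.510 − 21.450 = 1.060
ΔCt(37°C) = 17.590 − 21.570 = -3.980
ΔΔCt = -3.980 − 1.060 = -5.040
Fold change = 2^(−(-5.040)) = 2^5.040 = 32.8996

32.900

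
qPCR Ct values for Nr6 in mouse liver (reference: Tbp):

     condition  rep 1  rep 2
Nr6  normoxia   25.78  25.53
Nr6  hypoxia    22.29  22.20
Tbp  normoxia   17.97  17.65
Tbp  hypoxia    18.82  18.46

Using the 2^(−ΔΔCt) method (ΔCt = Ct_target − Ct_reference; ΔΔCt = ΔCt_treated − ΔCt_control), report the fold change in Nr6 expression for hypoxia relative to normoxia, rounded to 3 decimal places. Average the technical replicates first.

Mean Ct: Nr6 normoxia 25.655; Nr6 hypoxia 22.245; Tbp normoxia 17.810; Tbp hypoxia 18.640
ΔCt(normoxia) = 25.655 − 17.810 = 7.845
ΔCt(hypoxia) = 22.245 − 18.640 = 3.605
ΔΔCt = 3.605 − 7.845 = -4.240
Fold change = 2^(−(-4.240)) = 2^4.240 = 18.8959

18.896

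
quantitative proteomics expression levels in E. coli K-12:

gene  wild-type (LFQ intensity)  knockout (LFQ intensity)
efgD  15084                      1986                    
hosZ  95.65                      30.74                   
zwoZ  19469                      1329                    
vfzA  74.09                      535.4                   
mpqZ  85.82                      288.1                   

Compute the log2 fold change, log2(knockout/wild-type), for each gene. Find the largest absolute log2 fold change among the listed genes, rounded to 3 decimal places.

log2(1986/15084) = -2.925  (efgD)
log2(30.74/95.65) = -1.638  (hosZ)
log2(1329/19469) = -3.873  (zwoZ)
log2(535.4/74.09) = 2.853  (vfzA)
log2(288.1/85.82) = 1.747  (mpqZ)
The largest magnitude belongs to zwoZ.

3.873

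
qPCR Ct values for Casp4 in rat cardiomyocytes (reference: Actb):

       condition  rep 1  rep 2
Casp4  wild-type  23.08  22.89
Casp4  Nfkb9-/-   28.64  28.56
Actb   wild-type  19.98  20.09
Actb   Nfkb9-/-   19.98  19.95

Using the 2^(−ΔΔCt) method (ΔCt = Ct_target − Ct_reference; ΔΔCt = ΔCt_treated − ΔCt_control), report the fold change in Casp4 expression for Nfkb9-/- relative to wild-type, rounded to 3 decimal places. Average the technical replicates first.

0.019

Mean Ct: Casp4 wild-type 22.985; Casp4 Nfkb9-/- 28.600; Actb wild-type 20.035; Actb Nfkb9-/- 19.965
ΔCt(wild-type) = 22.985 − 20.035 = 2.950
ΔCt(Nfkb9-/-) = 28.600 − 19.965 = 8.635
ΔΔCt = 8.635 − 2.950 = 5.685
Fold change = 2^(−5.685) = 0.0194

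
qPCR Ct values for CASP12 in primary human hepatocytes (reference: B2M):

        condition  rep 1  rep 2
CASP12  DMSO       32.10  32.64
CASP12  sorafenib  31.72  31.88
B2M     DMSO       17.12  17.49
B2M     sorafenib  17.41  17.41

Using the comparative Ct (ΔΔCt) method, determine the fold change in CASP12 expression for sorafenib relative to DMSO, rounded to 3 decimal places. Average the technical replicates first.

1.597

Mean Ct: CASP12 DMSO 32.370; CASP12 sorafenib 31.800; B2M DMSO 17.305; B2M sorafenib 17.410
ΔCt(DMSO) = 32.370 − 17.305 = 15.065
ΔCt(sorafenib) = 31.800 − 17.410 = 14.390
ΔΔCt = 14.390 − 15.065 = -0.675
Fold change = 2^(−(-0.675)) = 2^0.675 = 1.5966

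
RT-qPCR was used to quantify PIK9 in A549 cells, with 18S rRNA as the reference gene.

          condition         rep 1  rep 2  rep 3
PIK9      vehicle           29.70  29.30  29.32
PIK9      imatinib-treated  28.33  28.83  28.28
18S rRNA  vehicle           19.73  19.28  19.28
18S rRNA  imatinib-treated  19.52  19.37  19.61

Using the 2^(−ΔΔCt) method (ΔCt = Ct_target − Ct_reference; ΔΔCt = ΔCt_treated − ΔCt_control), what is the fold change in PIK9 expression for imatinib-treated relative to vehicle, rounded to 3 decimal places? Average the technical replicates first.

2.042

Mean Ct: PIK9 vehicle 29.440; PIK9 imatinib-treated 28.480; 18S rRNA vehicle 19.430; 18S rRNA imatinib-treated 19.500
ΔCt(vehicle) = 29.440 − 19.430 = 10.010
ΔCt(imatinib-treated) = 28.480 − 19.500 = 8.980
ΔΔCt = 8.980 − 10.010 = -1.030
Fold change = 2^(−(-1.030)) = 2^1.030 = 2.0420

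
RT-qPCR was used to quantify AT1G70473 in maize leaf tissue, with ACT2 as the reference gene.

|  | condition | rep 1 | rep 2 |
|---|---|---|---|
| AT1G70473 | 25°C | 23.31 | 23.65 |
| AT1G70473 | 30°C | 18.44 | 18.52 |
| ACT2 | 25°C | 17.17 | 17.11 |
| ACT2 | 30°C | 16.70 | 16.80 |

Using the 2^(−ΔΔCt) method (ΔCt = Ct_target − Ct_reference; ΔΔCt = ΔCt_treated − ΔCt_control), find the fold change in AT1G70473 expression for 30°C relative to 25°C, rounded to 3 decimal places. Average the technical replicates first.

Mean Ct: AT1G70473 25°C 23.480; AT1G70473 30°C 18.480; ACT2 25°C 17.140; ACT2 30°C 16.750
ΔCt(25°C) = 23.480 − 17.140 = 6.340
ΔCt(30°C) = 18.480 − 16.750 = 1.730
ΔΔCt = 1.730 − 6.340 = -4.610
Fold change = 2^(−(-4.610)) = 2^4.610 = 24.4201

24.420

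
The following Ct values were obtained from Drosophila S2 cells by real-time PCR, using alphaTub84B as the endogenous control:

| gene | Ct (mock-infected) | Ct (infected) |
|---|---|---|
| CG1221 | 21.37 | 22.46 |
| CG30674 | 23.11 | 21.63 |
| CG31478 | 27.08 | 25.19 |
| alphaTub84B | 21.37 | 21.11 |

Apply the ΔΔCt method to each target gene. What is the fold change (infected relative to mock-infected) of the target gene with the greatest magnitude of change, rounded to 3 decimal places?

CG1221: ΔΔCt = (22.46−21.11) − (21.37−21.37) = 1.35 − 0.00 = 1.35; fold change = 2^-1.35 = 0.392
CG30674: ΔΔCt = (21.63−21.11) − (23.11−21.37) = 0.52 − 1.74 = -1.22; fold change = 2^1.22 = 2.329
CG31478: ΔΔCt = (25.19−21.11) − (27.08−21.37) = 4.08 − 5.71 = -1.63; fold change = 2^1.63 = 3.095
CG31478 has the largest |ΔΔCt| = 1.63.

3.095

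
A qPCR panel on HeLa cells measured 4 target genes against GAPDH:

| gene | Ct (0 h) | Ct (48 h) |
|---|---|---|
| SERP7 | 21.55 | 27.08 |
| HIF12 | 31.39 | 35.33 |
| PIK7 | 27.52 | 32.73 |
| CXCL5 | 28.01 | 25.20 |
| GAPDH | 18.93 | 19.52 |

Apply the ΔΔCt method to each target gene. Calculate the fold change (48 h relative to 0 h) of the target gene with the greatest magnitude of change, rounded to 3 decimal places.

0.033

SERP7: ΔΔCt = (27.08−19.52) − (21.55−18.93) = 7.56 − 2.62 = 4.94; fold change = 2^-4.94 = 0.033
HIF12: ΔΔCt = (35.33−19.52) − (31.39−18.93) = 15.81 − 12.46 = 3.35; fold change = 2^-3.35 = 0.098
PIK7: ΔΔCt = (32.73−19.52) − (27.52−18.93) = 13.21 − 8.59 = 4.62; fold change = 2^-4.62 = 0.041
CXCL5: ΔΔCt = (25.20−19.52) − (28.01−18.93) = 5.68 − 9.08 = -3.40; fold change = 2^3.40 = 10.556
SERP7 has the largest |ΔΔCt| = 4.94.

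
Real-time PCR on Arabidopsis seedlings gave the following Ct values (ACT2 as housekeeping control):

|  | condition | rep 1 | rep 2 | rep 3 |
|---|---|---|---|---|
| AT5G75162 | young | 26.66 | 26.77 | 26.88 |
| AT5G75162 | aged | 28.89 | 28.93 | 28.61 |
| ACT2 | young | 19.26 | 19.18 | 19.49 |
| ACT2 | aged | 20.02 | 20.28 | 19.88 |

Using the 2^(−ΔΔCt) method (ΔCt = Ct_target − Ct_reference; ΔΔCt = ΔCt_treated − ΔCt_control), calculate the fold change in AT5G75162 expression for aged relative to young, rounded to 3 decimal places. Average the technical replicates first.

Mean Ct: AT5G75162 young 26.770; AT5G75162 aged 28.810; ACT2 young 19.310; ACT2 aged 20.060
ΔCt(young) = 26.770 − 19.310 = 7.460
ΔCt(aged) = 28.810 − 20.060 = 8.750
ΔΔCt = 8.750 − 7.460 = 1.290
Fold change = 2^(−1.290) = 0.4090

0.409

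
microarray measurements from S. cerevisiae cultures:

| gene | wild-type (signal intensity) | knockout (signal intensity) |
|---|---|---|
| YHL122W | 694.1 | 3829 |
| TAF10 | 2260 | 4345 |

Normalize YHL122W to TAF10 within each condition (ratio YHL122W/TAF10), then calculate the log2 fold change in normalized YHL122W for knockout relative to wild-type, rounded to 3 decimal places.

YHL122W/TAF10 (wild-type) = 694.1 / 2260 = 0.30712
YHL122W/TAF10 (knockout) = 3829 / 4345 = 0.88124
Fold change = 0.88124 / 0.30712 = 2.8693
log2(2.8693) = 1.5207

1.521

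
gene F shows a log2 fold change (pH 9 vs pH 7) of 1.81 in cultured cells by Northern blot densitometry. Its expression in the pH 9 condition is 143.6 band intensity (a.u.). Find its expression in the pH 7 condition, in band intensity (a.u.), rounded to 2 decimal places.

40.95

Fold change = 2^(1.81) = 3.5064
pH 7 expression = 143.6 / 3.5064 = 40.95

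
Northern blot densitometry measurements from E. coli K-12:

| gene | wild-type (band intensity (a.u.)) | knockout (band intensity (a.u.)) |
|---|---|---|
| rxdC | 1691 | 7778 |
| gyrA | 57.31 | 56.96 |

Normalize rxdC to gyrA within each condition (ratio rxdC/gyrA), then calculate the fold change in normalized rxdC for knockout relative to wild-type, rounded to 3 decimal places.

4.628

rxdC/gyrA (wild-type) = 1691 / 57.31 = 29.506
rxdC/gyrA (knockout) = 7778 / 56.96 = 136.55
Fold change = 136.55 / 29.506 = 4.6279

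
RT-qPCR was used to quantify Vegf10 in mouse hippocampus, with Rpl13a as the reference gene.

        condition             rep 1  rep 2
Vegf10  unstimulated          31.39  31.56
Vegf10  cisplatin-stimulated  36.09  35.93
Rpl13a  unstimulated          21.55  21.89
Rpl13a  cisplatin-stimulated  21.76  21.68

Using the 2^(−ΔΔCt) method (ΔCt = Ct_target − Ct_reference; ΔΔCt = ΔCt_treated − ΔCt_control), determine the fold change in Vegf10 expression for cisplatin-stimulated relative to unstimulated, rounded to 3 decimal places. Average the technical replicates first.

0.043

Mean Ct: Vegf10 unstimulated 31.475; Vegf10 cisplatin-stimulated 36.010; Rpl13a unstimulated 21.720; Rpl13a cisplatin-stimulated 21.720
ΔCt(unstimulated) = 31.475 − 21.720 = 9.755
ΔCt(cisplatin-stimulated) = 36.010 − 21.720 = 14.290
ΔΔCt = 14.290 − 9.755 = 4.535
Fold change = 2^(−4.535) = 0.0431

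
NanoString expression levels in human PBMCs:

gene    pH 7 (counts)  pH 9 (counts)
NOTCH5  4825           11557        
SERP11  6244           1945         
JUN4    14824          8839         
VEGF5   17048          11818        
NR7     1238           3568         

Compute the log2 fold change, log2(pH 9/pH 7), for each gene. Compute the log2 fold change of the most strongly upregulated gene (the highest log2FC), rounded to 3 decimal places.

log2(11557/4825) = 1.260  (NOTCH5)
log2(1945/6244) = -1.683  (SERP11)
log2(8839/14824) = -0.746  (JUN4)
log2(11818/17048) = -0.529  (VEGF5)
log2(3568/1238) = 1.527  (NR7)
NR7 is most strongly upregulated.

1.527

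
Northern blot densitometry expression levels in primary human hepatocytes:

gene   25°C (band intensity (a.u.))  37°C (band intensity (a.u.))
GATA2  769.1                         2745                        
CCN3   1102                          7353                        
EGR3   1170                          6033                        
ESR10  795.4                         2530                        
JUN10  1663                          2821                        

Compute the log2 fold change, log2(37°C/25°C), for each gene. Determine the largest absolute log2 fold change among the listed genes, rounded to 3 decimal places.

log2(2745/769.1) = 1.836  (GATA2)
log2(7353/1102) = 2.738  (CCN3)
log2(6033/1170) = 2.366  (EGR3)
log2(2530/795.4) = 1.669  (ESR10)
log2(2821/1663) = 0.762  (JUN10)
The largest magnitude belongs to CCN3.

2.738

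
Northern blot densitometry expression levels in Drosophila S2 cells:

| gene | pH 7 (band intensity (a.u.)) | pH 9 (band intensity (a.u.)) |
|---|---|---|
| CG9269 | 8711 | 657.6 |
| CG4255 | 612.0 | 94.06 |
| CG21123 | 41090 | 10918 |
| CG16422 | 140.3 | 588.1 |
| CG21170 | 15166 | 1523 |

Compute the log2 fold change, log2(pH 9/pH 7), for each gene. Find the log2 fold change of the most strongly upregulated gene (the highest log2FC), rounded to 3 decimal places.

log2(657.6/8711) = -3.728  (CG9269)
log2(94.06/612.0) = -2.702  (CG4255)
log2(10918/41090) = -1.912  (CG21123)
log2(588.1/140.3) = 2.068  (CG16422)
log2(1523/15166) = -3.316  (CG21170)
CG16422 is most strongly upregulated.

2.068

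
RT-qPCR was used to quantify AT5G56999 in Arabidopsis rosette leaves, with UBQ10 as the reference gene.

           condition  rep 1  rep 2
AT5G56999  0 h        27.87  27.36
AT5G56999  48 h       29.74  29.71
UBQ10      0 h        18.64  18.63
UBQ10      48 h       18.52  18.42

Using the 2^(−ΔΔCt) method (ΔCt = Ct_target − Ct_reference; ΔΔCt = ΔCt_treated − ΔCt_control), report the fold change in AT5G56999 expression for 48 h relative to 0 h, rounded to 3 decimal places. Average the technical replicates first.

Mean Ct: AT5G56999 0 h 27.615; AT5G56999 48 h 29.725; UBQ10 0 h 18.635; UBQ10 48 h 18.470
ΔCt(0 h) = 27.615 − 18.635 = 8.980
ΔCt(48 h) = 29.725 − 18.470 = 11.255
ΔΔCt = 11.255 − 8.980 = 2.275
Fold change = 2^(−2.275) = 0.2066

0.207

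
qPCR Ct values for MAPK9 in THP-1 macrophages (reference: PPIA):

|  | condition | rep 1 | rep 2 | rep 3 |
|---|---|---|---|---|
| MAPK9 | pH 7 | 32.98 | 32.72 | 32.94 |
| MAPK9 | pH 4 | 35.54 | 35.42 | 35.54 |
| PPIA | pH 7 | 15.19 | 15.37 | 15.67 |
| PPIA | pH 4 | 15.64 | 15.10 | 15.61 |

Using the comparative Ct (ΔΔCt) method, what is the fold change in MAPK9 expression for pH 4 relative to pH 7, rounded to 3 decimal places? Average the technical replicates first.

Mean Ct: MAPK9 pH 7 32.880; MAPK9 pH 4 35.500; PPIA pH 7 15.410; PPIA pH 4 15.450
ΔCt(pH 7) = 32.880 − 15.410 = 17.470
ΔCt(pH 4) = 35.500 − 15.450 = 20.050
ΔΔCt = 20.050 − 17.470 = 2.580
Fold change = 2^(−2.580) = 0.1672

0.167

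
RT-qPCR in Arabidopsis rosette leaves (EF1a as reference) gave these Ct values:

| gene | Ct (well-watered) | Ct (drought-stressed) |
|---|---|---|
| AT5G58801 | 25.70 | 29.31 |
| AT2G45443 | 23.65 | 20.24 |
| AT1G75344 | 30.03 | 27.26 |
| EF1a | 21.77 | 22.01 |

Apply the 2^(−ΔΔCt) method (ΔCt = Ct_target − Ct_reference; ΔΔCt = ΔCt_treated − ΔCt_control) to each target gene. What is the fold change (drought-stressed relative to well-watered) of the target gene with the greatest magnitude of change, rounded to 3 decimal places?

AT5G58801: ΔΔCt = (29.31−22.01) − (25.70−21.77) = 7.30 − 3.93 = 3.37; fold change = 2^-3.37 = 0.097
AT2G45443: ΔΔCt = (20.24−22.01) − (23.65−21.77) = -1.77 − 1.88 = -3.65; fold change = 2^3.65 = 12.553
AT1G75344: ΔΔCt = (27.26−22.01) − (30.03−21.77) = 5.25 − 8.26 = -3.01; fold change = 2^3.01 = 8.056
AT2G45443 has the largest |ΔΔCt| = 3.65.

12.553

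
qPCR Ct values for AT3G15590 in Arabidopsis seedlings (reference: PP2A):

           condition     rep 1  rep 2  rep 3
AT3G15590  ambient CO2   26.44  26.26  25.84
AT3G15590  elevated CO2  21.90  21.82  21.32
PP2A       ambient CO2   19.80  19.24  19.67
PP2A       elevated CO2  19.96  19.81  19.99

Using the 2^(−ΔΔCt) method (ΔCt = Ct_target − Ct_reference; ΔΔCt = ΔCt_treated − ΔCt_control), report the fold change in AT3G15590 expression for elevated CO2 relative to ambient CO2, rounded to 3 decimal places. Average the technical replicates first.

Mean Ct: AT3G15590 ambient CO2 26.180; AT3G15590 elevated CO2 21.680; PP2A ambient CO2 19.570; PP2A elevated CO2 19.920
ΔCt(ambient CO2) = 26.180 − 19.570 = 6.610
ΔCt(elevated CO2) = 21.680 − 19.920 = 1.760
ΔΔCt = 1.760 − 6.610 = -4.850
Fold change = 2^(−(-4.850)) = 2^4.850 = 28.8400

28.840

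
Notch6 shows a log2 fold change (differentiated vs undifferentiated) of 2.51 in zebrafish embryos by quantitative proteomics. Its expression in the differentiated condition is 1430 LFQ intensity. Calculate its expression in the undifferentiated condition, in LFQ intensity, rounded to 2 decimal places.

Fold change = 2^(2.51) = 5.6962
undifferentiated expression = 1430 / 5.6962 = 251.04

251.04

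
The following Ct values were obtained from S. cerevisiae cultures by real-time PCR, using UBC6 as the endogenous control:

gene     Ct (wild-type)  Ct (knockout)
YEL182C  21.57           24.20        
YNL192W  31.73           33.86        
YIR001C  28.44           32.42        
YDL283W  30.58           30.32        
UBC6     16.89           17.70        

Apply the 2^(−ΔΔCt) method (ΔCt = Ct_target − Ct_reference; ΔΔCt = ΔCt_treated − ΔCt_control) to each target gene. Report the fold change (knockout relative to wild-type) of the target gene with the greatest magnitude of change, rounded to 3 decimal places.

0.111

YEL182C: ΔΔCt = (24.20−17.70) − (21.57−16.89) = 6.50 − 4.68 = 1.82; fold change = 2^-1.82 = 0.283
YNL192W: ΔΔCt = (33.86−17.70) − (31.73−16.89) = 16.16 − 14.84 = 1.32; fold change = 2^-1.32 = 0.401
YIR001C: ΔΔCt = (32.42−17.70) − (28.44−16.89) = 14.72 − 11.55 = 3.17; fold change = 2^-3.17 = 0.111
YDL283W: ΔΔCt = (30.32−17.70) − (30.58−16.89) = 12.62 − 13.69 = -1.07; fold change = 2^1.07 = 2.099
YIR001C has the largest |ΔΔCt| = 3.17.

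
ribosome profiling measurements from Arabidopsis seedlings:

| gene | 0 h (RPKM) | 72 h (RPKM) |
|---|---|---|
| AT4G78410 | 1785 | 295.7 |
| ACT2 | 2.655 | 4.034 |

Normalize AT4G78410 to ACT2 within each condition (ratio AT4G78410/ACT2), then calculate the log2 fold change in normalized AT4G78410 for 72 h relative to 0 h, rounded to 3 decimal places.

AT4G78410/ACT2 (0 h) = 1785 / 2.655 = 672.32
AT4G78410/ACT2 (72 h) = 295.7 / 4.034 = 73.302
Fold change = 73.302 / 672.32 = 0.1090
log2(0.1090) = -3.1972

-3.197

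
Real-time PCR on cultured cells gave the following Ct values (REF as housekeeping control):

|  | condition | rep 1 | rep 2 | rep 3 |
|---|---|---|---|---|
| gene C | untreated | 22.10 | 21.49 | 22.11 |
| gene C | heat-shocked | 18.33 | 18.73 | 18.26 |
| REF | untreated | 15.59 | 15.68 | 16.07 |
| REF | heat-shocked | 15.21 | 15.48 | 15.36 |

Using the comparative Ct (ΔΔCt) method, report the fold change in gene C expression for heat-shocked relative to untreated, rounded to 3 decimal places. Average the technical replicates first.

Mean Ct: gene C untreated 21.900; gene C heat-shocked 18.440; REF untreated 15.780; REF heat-shocked 15.350
ΔCt(untreated) = 21.900 − 15.780 = 6.120
ΔCt(heat-shocked) = 18.440 − 15.350 = 3.090
ΔΔCt = 3.090 − 6.120 = -3.030
Fold change = 2^(−(-3.030)) = 2^3.030 = 8.1681

8.168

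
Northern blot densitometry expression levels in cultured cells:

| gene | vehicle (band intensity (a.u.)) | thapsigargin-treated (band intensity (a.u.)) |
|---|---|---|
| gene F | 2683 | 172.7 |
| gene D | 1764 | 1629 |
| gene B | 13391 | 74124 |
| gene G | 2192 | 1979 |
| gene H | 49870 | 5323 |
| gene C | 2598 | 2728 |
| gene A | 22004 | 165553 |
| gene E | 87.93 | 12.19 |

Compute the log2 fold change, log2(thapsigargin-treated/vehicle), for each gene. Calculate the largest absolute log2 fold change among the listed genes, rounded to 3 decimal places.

3.958

log2(172.7/2683) = -3.958  (gene F)
log2(1629/1764) = -0.115  (gene D)
log2(74124/13391) = 2.469  (gene B)
log2(1979/2192) = -0.147  (gene G)
log2(5323/49870) = -3.228  (gene H)
log2(2728/2598) = 0.070  (gene C)
log2(165553/22004) = 2.911  (gene A)
log2(12.19/87.93) = -2.851  (gene E)
The largest magnitude belongs to gene F.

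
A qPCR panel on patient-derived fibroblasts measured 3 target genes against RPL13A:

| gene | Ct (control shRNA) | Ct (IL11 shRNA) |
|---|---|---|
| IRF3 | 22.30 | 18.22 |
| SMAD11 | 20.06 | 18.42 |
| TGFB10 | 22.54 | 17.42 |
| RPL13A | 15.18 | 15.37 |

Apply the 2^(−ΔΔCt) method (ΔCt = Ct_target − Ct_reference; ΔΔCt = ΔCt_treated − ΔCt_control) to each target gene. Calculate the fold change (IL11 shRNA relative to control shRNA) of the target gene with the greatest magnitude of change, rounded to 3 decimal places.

39.671

IRF3: ΔΔCt = (18.22−15.37) − (22.30−15.18) = 2.85 − 7.12 = -4.27; fold change = 2^4.27 = 19.293
SMAD11: ΔΔCt = (18.42−15.37) − (20.06−15.18) = 3.05 − 4.88 = -1.83; fold change = 2^1.83 = 3.555
TGFB10: ΔΔCt = (17.42−15.37) − (22.54−15.18) = 2.05 − 7.36 = -5.31; fold change = 2^5.31 = 39.671
TGFB10 has the largest |ΔΔCt| = 5.31.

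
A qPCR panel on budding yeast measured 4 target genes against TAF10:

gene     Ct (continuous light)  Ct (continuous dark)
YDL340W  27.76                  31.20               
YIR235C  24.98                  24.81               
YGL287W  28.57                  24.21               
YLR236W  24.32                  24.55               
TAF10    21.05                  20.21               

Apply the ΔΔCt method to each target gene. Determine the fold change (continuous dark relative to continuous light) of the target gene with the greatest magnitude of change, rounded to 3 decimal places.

YDL340W: ΔΔCt = (31.20−20.21) − (27.76−21.05) = 10.99 − 6.71 = 4.28; fold change = 2^-4.28 = 0.051
YIR235C: ΔΔCt = (24.81−20.21) − (24.98−21.05) = 4.60 − 3.93 = 0.67; fold change = 2^-0.67 = 0.629
YGL287W: ΔΔCt = (24.21−20.21) − (28.57−21.05) = 4.00 − 7.52 = -3.52; fold change = 2^3.52 = 11.472
YLR236W: ΔΔCt = (24.55−20.21) − (24.32−21.05) = 4.34 − 3.27 = 1.07; fold change = 2^-1.07 = 0.476
YDL340W has the largest |ΔΔCt| = 4.28.

0.051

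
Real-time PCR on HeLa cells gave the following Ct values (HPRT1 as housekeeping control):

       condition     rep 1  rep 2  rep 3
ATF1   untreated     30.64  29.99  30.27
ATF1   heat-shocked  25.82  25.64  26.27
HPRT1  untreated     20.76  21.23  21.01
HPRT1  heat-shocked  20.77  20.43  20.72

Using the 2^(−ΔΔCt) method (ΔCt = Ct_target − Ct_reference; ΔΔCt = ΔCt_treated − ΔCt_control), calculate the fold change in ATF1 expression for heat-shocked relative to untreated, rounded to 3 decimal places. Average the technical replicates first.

16.336

Mean Ct: ATF1 untreated 30.300; ATF1 heat-shocked 25.910; HPRT1 untreated 21.000; HPRT1 heat-shocked 20.640
ΔCt(untreated) = 30.300 − 21.000 = 9.300
ΔCt(heat-shocked) = 25.910 − 20.640 = 5.270
ΔΔCt = 5.270 − 9.300 = -4.030
Fold change = 2^(−(-4.030)) = 2^4.030 = 16.3362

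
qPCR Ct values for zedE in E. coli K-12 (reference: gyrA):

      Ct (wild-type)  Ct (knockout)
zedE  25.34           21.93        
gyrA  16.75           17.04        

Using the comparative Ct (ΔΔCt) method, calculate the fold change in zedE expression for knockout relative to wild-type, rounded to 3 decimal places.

12.996

ΔCt(wild-type) = 25.340 − 16.750 = 8.590
ΔCt(knockout) = 21.930 − 17.040 = 4.890
ΔΔCt = 4.890 − 8.590 = -3.700
Fold change = 2^(−(-3.700)) = 2^3.700 = 12.9960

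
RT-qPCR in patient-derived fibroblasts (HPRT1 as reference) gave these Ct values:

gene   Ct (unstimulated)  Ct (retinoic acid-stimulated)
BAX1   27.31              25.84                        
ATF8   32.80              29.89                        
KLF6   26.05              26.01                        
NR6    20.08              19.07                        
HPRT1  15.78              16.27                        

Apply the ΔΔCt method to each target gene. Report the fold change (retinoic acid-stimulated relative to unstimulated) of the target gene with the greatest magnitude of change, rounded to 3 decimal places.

10.556

BAX1: ΔΔCt = (25.84−16.27) − (27.31−15.78) = 9.57 − 11.53 = -1.96; fold change = 2^1.96 = 3.891
ATF8: ΔΔCt = (29.89−16.27) − (32.80−15.78) = 13.62 − 17.02 = -3.40; fold change = 2^3.40 = 10.556
KLF6: ΔΔCt = (26.01−16.27) − (26.05−15.78) = 9.74 − 10.27 = -0.53; fold change = 2^0.53 = 1.444
NR6: ΔΔCt = (19.07−16.27) − (20.08−15.78) = 2.80 − 4.30 = -1.50; fold change = 2^1.50 = 2.828
ATF8 has the largest |ΔΔCt| = 3.40.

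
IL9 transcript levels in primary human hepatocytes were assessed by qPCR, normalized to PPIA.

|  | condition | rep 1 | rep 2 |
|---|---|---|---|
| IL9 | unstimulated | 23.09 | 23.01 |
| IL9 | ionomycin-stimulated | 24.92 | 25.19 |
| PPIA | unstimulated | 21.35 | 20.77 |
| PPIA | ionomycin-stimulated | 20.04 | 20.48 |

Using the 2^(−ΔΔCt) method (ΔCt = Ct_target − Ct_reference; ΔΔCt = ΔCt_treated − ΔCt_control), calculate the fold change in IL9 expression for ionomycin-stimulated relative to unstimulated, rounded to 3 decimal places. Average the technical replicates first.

Mean Ct: IL9 unstimulated 23.050; IL9 ionomycin-stimulated 25.055; PPIA unstimulated 21.060; PPIA ionomycin-stimulated 20.260
ΔCt(unstimulated) = 23.050 − 21.060 = 1.990
ΔCt(ionomycin-stimulated) = 25.055 − 20.260 = 4.795
ΔΔCt = 4.795 − 1.990 = 2.805
Fold change = 2^(−2.805) = 0.1431

0.143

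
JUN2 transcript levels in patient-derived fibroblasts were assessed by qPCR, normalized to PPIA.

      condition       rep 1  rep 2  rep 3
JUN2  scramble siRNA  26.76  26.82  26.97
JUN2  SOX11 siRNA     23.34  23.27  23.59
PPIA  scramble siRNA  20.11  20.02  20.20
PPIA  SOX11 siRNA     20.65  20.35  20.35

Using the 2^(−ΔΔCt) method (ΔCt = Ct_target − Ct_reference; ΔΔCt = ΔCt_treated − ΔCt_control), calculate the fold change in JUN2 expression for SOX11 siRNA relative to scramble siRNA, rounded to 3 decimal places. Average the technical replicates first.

Mean Ct: JUN2 scramble siRNA 26.850; JUN2 SOX11 siRNA 23.400; PPIA scramble siRNA 20.110; PPIA SOX11 siRNA 20.450
ΔCt(scramble siRNA) = 26.850 − 20.110 = 6.740
ΔCt(SOX11 siRNA) = 23.400 − 20.450 = 2.950
ΔΔCt = 2.950 − 6.740 = -3.790
Fold change = 2^(−(-3.790)) = 2^3.790 = 13.8326

13.833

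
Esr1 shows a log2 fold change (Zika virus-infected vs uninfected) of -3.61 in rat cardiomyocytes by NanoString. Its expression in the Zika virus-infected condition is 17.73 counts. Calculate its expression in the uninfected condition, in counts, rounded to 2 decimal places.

216.48

Fold change = 2^(-3.61) = 0.0819
uninfected expression = 17.73 / 0.0819 = 216.48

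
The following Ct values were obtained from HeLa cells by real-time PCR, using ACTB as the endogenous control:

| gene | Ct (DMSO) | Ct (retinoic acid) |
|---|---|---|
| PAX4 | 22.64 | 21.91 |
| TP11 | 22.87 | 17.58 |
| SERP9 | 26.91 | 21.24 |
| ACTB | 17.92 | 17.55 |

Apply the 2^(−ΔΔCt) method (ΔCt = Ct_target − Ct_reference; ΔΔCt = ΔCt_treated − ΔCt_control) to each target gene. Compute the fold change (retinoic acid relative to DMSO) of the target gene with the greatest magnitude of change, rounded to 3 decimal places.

PAX4: ΔΔCt = (21.91−17.55) − (22.64−17.92) = 4.36 − 4.72 = -0.36; fold change = 2^0.36 = 1.283
TP11: ΔΔCt = (17.58−17.55) − (22.87−17.92) = 0.03 − 4.95 = -4.92; fold change = 2^4.92 = 30.274
SERP9: ΔΔCt = (21.24−17.55) − (26.91−17.92) = 3.69 − 8.99 = -5.30; fold change = 2^5.30 = 39.397
SERP9 has the largest |ΔΔCt| = 5.30.

39.397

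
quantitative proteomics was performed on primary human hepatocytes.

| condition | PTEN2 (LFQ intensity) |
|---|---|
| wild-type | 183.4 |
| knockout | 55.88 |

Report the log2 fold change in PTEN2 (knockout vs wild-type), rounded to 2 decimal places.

Fold change = 55.88 / 183.4 = 0.3047
log2(0.3047) = -1.715

-1.71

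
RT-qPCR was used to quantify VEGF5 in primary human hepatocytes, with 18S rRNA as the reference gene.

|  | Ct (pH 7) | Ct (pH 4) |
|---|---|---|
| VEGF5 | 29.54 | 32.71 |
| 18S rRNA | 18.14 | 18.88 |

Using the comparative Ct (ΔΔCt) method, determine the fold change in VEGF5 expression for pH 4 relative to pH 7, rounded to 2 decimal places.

ΔCt(pH 7) = 29.540 − 18.140 = 11.400
ΔCt(pH 4) = 32.710 − 18.880 = 13.830
ΔΔCt = 13.830 − 11.400 = 2.430
Fold change = 2^(−2.430) = 0.186

0.19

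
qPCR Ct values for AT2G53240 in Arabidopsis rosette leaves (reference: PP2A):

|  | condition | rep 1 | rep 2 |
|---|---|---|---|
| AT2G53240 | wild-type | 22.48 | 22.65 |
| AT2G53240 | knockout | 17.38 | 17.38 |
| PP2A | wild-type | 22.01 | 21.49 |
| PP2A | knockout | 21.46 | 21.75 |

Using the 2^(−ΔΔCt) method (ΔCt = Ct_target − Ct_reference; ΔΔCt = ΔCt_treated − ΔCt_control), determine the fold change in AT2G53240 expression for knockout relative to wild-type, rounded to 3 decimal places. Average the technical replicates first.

Mean Ct: AT2G53240 wild-type 22.565; AT2G53240 knockout 17.380; PP2A wild-type 21.750; PP2A knockout 21.605
ΔCt(wild-type) = 22.565 − 21.750 = 0.815
ΔCt(knockout) = 17.380 − 21.605 = -4.225
ΔΔCt = -4.225 − 0.815 = -5.040
Fold change = 2^(−(-5.040)) = 2^5.040 = 32.8996

32.900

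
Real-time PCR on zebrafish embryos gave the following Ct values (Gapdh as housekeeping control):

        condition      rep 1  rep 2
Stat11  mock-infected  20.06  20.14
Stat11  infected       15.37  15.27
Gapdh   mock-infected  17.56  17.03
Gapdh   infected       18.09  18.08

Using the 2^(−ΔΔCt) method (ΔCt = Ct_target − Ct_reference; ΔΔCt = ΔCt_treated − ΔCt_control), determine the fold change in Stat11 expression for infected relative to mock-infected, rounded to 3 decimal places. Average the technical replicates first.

47.505

Mean Ct: Stat11 mock-infected 20.100; Stat11 infected 15.320; Gapdh mock-infected 17.295; Gapdh infected 18.085
ΔCt(mock-infected) = 20.100 − 17.295 = 2.805
ΔCt(infected) = 15.320 − 18.085 = -2.765
ΔΔCt = -2.765 − 2.805 = -5.570
Fold change = 2^(−(-5.570)) = 2^5.570 = 47.5048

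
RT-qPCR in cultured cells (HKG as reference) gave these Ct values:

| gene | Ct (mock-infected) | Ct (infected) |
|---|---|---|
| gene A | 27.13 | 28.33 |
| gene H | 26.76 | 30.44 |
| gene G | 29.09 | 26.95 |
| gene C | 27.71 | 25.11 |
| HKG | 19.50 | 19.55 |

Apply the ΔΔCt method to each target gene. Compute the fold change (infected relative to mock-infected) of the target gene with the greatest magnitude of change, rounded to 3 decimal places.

gene A: ΔΔCt = (28.33−19.55) − (27.13−19.50) = 8.78 − 7.63 = 1.15; fold change = 2^-1.15 = 0.451
gene H: ΔΔCt = (30.44−19.55) − (26.76−19.50) = 10.89 − 7.26 = 3.63; fold change = 2^-3.63 = 0.081
gene G: ΔΔCt = (26.95−19.55) − (29.09−19.50) = 7.40 − 9.59 = -2.19; fold change = 2^2.19 = 4.563
gene C: ΔΔCt = (25.11−19.55) − (27.71−19.50) = 5.56 − 8.21 = -2.65; fold change = 2^2.65 = 6.277
gene H has the largest |ΔΔCt| = 3.63.

0.081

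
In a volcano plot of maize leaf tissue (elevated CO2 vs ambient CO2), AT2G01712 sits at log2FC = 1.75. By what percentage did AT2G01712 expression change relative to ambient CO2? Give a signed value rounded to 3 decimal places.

236.359%

Fold change = 2^(1.75) = 3.3636
Percent change = (FC − 1) × 100% = (3.3636 − 1) × 100 = 236.359%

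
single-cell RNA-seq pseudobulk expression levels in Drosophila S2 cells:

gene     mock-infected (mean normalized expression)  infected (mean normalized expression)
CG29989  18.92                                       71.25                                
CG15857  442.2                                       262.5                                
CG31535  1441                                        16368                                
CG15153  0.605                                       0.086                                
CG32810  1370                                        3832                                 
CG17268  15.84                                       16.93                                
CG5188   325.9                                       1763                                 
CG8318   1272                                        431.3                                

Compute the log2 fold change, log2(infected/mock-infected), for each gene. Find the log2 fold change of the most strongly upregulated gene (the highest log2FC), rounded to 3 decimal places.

log2(71.25/18.92) = 1.913  (CG29989)
log2(262.5/442.2) = -0.752  (CG15857)
log2(16368/1441) = 3.506  (CG31535)
log2(0.086/0.605) = -2.815  (CG15153)
log2(3832/1370) = 1.484  (CG32810)
log2(16.93/15.84) = 0.096  (CG17268)
log2(1763/325.9) = 2.436  (CG5188)
log2(431.3/1272) = -1.560  (CG8318)
CG31535 is most strongly upregulated.

3.506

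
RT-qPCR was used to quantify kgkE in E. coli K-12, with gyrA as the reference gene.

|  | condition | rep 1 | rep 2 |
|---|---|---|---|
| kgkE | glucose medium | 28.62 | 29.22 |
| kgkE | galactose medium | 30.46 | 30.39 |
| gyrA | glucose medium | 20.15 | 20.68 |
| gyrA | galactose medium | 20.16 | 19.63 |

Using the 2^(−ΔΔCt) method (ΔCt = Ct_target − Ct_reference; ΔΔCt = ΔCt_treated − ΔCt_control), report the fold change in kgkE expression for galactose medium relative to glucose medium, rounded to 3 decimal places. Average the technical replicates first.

0.246

Mean Ct: kgkE glucose medium 28.920; kgkE galactose medium 30.425; gyrA glucose medium 20.415; gyrA galactose medium 19.895
ΔCt(glucose medium) = 28.920 − 20.415 = 8.505
ΔCt(galactose medium) = 30.425 − 19.895 = 10.530
ΔΔCt = 10.530 − 8.505 = 2.025
Fold change = 2^(−2.025) = 0.2457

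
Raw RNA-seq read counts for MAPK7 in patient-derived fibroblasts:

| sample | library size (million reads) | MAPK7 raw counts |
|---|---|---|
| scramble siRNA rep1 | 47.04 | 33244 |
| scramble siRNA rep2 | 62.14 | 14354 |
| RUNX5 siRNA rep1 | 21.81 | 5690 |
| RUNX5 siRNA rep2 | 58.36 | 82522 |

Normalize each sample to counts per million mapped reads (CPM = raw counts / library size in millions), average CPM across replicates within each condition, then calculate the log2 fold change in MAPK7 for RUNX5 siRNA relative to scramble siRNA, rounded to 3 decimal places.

CPM(scramble siRNA rep1) = 33244 / 47.04 = 706.7177
CPM(scramble siRNA rep2) = 14354 / 62.14 = 230.9945
CPM(RUNX5 siRNA rep1) = 5690 / 21.81 = 260.8895
CPM(RUNX5 siRNA rep2) = 82522 / 58.36 = 1414.0164
mean CPM(scramble siRNA) = 468.8561; mean CPM(RUNX5 siRNA) = 837.4530
Fold change = 837.4530 / 468.8561 = 1.78616
log2(1.78616) = 0.8369

0.837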